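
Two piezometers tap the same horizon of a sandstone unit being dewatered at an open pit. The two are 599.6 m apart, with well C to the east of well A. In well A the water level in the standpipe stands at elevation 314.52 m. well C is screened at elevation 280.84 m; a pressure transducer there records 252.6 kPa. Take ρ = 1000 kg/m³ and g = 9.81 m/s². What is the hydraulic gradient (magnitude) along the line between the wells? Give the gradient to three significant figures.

Total head at well A: h = 314.52 m (water level in the piezometer is the total head).
Pressure head at well C: ψ = P/(ρg) = 252.6×1000 / (1000 × 9.81) = 25.75 m.
Total head at well C: h = z + ψ = 280.84 + 25.75 = 306.59 m.
Head difference: h(well A) − h(well C) = 314.52 − 306.59 = 7.93 m.
Hydraulic gradient: i = |Δh| / L = 7.93 / 599.6 = 0.0132.

i ≈ 0.0132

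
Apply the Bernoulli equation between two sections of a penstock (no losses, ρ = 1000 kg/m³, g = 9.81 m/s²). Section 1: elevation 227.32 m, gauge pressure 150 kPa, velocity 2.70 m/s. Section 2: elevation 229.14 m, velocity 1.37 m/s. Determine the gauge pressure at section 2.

P₂ ≈ 135 kPa

Pressure head at 1: ψ₁ = P₁/(ρg) = 150×1000 / (1000 × 9.81) = 15.29 m.
Velocity heads: v₁²/2g = 2.70²/19.62 = 0.372 m; v₂²/2g = 1.37²/19.62 = 0.096 m.
Total head H = z₁ + ψ₁ + v₁²/2g = 227.32 + 15.29 + 0.372 = 242.98 m.
ψ₂ = H − z₂ − v₂²/2g = 242.98 − 229.14 − 0.096 = 13.74 m.
P₂ = ρgψ₂ = 1000 × 9.81 × 13.74 ≈ 135 kPa.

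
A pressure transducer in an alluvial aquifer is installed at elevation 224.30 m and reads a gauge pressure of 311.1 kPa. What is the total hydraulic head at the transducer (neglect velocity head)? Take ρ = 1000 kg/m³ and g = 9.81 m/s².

h ≈ 256.01 m

ψ = P/(ρg) = 311.1×1000 / (1000 × 9.81) = 31.71 m.
h = z + ψ = 224.30 + 31.71 = 256.01 m.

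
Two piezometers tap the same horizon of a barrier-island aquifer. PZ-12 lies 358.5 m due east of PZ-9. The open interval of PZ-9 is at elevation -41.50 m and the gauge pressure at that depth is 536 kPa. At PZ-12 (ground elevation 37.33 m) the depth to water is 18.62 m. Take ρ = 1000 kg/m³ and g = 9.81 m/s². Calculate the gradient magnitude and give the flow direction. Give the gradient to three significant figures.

i ≈ 0.0155; groundwater flows toward the west

Pressure head at PZ-9: ψ = P/(ρg) = 536×1000 / (1000 × 9.81) = 54.64 m.
Total head at PZ-9: h = z + ψ = -41.50 + 54.64 = 13.14 m.
Total head at PZ-12: h = 37.33 − 18.62 = 18.71 m.
Head difference: h(PZ-9) − h(PZ-12) = 13.14 − 18.71 = -5.57 m.
Hydraulic gradient: i = |Δh| / L = 5.57 / 358.5 = 0.0155.
Flow is from higher to lower head: from PZ-12 toward PZ-9, i.e. toward the west.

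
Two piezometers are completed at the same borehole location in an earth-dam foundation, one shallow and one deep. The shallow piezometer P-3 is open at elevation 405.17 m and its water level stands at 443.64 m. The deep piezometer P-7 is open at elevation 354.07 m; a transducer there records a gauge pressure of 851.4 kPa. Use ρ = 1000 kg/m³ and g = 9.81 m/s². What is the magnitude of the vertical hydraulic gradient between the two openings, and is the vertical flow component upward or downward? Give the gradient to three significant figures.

|i_v| ≈ 0.0544; vertical flow is downward

Total head at P-3: h = 443.64 m (water level in the standpipe).
Pressure head at P-7: ψ = P/(ρg) = 851.4×1000 / (1000 × 9.81) = 86.79 m.
Total head at P-7: h = z + ψ = 354.07 + 86.79 = 440.86 m.
Δh = h(P-3) − h(P-7) = 443.64 − 440.86 = 2.78 m.
Vertical separation Δz = 405.17 − 354.07 = 51.10 m.
|i_v| = |Δh| / Δz = 2.78 / 51.10 = 0.0544.
Head is higher in the shallow piezometer, so vertical flow is downward (recharge condition).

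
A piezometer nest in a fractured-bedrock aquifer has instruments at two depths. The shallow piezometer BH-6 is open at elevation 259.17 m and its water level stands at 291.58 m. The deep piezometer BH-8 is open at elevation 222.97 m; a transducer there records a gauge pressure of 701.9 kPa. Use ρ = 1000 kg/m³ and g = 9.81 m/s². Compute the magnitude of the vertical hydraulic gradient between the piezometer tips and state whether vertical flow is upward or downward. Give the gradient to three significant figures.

Total head at BH-6: h = 291.58 m (water level in the standpipe).
Pressure head at BH-8: ψ = P/(ρg) = 701.9×1000 / (1000 × 9.81) = 71.55 m.
Total head at BH-8: h = z + ψ = 222.97 + 71.55 = 294.52 m.
Δh = h(BH-6) − h(BH-8) = 291.58 − 294.52 = -2.94 m.
Vertical separation Δz = 259.17 − 222.97 = 36.20 m.
|i_v| = |Δh| / Δz = 2.94 / 36.20 = 0.0812.
Head is higher in the deep piezometer, so vertical flow is upward (discharge condition).

|i_v| ≈ 0.0812; vertical flow is upward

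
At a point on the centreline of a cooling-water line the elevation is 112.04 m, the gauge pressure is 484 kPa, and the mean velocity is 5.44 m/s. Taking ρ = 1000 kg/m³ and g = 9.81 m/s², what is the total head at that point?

Pressure head ψ = P/(ρg) = 484×1000 / (1000 × 9.81) = 49.34 m.
Velocity head = v²/(2g) = 5.44² / (2 × 9.81) = 1.508 m.
h = z + ψ + v²/(2g) = 112.04 + 49.34 + 1.508 = 162.89 m.

h ≈ 162.89 m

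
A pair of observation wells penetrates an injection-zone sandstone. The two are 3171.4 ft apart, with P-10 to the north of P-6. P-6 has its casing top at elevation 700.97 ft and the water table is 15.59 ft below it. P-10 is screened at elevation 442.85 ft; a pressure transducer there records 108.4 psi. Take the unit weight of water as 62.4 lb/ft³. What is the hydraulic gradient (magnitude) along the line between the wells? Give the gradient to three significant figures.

i ≈ 0.00240

Total head at P-6: h = 700.97 − 15.59 = 685.38 ft.
Pressure head at P-10: ψ = 144·P/γ = 144 × 108.4 / 62.4 = 250.15 ft.
Total head at P-10: h = z + ψ = 442.85 + 250.15 = 693.00 ft.
Head difference: h(P-6) − h(P-10) = 685.38 − 693.00 = -7.62 ft.
Hydraulic gradient: i = |Δh| / L = 7.62 / 3171.4 = 0.00240.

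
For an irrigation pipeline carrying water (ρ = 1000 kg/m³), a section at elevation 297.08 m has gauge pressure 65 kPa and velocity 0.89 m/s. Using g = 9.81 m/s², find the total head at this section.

Pressure head ψ = P/(ρg) = 65×1000 / (1000 × 9.81) = 6.63 m.
Velocity head = v²/(2g) = 0.89² / (2 × 9.81) = 0.040 m.
h = z + ψ + v²/(2g) = 297.08 + 6.63 + 0.040 = 303.75 m.

h ≈ 303.75 m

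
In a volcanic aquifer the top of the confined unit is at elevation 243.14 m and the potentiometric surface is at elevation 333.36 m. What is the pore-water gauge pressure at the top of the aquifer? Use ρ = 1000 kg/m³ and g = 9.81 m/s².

P ≈ 885 kPa

Pressure head at the aquifer top: ψ = h − z = 333.36 − 243.14 = 90.22 m.
P = ρgψ = 1000 × 9.81 × 90.22 = 885058 Pa ≈ 885 kPa.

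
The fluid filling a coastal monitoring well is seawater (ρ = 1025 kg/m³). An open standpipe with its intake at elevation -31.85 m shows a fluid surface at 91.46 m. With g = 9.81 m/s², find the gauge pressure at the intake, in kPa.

Pressure head ψ = h − z = 91.46 − (-31.85) = 123.31 m.
P = ρgψ = 1025 × 9.81 × 123.31 = 1239913 Pa ≈ 1240 kPa.

P ≈ 1240 kPa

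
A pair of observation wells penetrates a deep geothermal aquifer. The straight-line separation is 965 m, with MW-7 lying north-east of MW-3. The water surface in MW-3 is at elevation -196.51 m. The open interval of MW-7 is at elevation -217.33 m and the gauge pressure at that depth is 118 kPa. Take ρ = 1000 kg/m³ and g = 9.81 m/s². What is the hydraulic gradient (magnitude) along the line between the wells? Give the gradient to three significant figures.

i ≈ 0.00911

Total head at MW-3: h = -196.51 m (water level in the piezometer is the total head).
Pressure head at MW-7: ψ = P/(ρg) = 118×1000 / (1000 × 9.81) = 12.03 m.
Total head at MW-7: h = z + ψ = -217.33 + 12.03 = -205.30 m.
Head difference: h(MW-3) − h(MW-7) = -196.51 − (-205.30) = 8.79 m.
Hydraulic gradient: i = |Δh| / L = 8.79 / 965 = 0.00911.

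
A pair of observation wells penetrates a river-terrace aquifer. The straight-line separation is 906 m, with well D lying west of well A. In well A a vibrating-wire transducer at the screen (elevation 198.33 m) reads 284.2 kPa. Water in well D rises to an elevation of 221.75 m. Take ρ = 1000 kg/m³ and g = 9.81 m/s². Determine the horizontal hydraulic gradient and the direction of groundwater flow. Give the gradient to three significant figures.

Pressure head at well A: ψ = P/(ρg) = 284.2×1000 / (1000 × 9.81) = 28.97 m.
Total head at well A: h = z + ψ = 198.33 + 28.97 = 227.30 m.
Total head at well D: h = 221.75 m (water level in the piezometer is the total head).
Head difference: h(well A) − h(well D) = 227.30 − 221.75 = 5.55 m.
Hydraulic gradient: i = |Δh| / L = 5.55 / 906 = 0.00613.
Flow is from higher to lower head: from well A toward well D, i.e. toward the west.

i ≈ 0.00613; groundwater flows toward the west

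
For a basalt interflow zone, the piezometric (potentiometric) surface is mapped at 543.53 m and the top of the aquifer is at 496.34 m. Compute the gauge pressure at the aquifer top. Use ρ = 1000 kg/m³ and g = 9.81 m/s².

Pressure head at the aquifer top: ψ = h − z = 543.53 − 496.34 = 47.19 m.
P = ρgψ = 1000 × 9.81 × 47.19 = 462934 Pa ≈ 463 kPa.

P ≈ 463 kPa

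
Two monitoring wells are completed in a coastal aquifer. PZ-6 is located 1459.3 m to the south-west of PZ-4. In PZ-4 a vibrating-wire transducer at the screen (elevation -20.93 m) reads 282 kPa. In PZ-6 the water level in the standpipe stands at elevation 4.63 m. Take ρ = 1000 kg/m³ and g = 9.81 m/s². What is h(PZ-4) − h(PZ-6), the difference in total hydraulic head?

Pressure head at PZ-4: ψ = P/(ρg) = 282×1000 / (1000 × 9.81) = 28.75 m.
Total head at PZ-4: h = z + ψ = -20.93 + 28.75 = 7.82 m.
Total head at PZ-6: h = 4.63 m (water level in the piezometer is the total head).
Head difference: h(PZ-4) − h(PZ-6) = 7.82 − 4.63 = 3.19 m.

Δh ≈ 3.19 m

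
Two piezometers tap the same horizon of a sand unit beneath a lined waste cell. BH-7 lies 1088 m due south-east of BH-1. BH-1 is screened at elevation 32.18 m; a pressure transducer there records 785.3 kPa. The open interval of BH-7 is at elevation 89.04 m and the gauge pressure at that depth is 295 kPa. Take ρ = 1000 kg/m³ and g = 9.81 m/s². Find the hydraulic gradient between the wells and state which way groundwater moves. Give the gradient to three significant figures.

i ≈ 0.00632; groundwater flows toward the north-west

Pressure head at BH-1: ψ = P/(ρg) = 785.3×1000 / (1000 × 9.81) = 80.05 m.
Total head at BH-1: h = z + ψ = 32.18 + 80.05 = 112.23 m.
Pressure head at BH-7: ψ = P/(ρg) = 295×1000 / (1000 × 9.81) = 30.07 m.
Total head at BH-7: h = z + ψ = 89.04 + 30.07 = 119.11 m.
Head difference: h(BH-1) − h(BH-7) = 112.23 − 119.11 = -6.88 m.
Hydraulic gradient: i = |Δh| / L = 6.88 / 1088 = 0.00632.
Flow is from higher to lower head: from BH-7 toward BH-1, i.e. toward the north-west.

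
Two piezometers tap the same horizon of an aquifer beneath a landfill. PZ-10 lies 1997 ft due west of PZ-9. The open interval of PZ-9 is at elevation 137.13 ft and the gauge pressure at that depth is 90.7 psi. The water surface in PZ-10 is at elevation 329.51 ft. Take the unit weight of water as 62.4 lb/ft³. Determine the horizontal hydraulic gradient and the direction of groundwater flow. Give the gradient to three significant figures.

Pressure head at PZ-9: ψ = 144·P/γ = 144 × 90.7 / 62.4 = 209.31 ft.
Total head at PZ-9: h = z + ψ = 137.13 + 209.31 = 346.44 ft.
Total head at PZ-10: h = 329.51 ft (water level in the piezometer is the total head).
Head difference: h(PZ-9) − h(PZ-10) = 346.44 − 329.51 = 16.93 ft.
Hydraulic gradient: i = |Δh| / L = 16.93 / 1997 = 0.00848.
Flow is from higher to lower head: from PZ-9 toward PZ-10, i.e. toward the west.

i ≈ 0.00848; groundwater flows toward the west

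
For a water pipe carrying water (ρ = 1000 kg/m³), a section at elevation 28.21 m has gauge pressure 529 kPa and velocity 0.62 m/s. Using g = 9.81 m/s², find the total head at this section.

h ≈ 82.15 m

Pressure head ψ = P/(ρg) = 529×1000 / (1000 × 9.81) = 53.92 m.
Velocity head = v²/(2g) = 0.62² / (2 × 9.81) = 0.020 m.
h = z + ψ + v²/(2g) = 28.21 + 53.92 + 0.020 = 82.15 m.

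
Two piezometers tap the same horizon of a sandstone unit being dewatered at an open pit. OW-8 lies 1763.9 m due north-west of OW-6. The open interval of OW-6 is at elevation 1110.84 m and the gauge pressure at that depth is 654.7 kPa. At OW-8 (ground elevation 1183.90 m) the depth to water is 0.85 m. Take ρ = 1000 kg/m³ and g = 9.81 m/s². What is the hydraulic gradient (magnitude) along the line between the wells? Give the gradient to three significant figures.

Pressure head at OW-6: ψ = P/(ρg) = 654.7×1000 / (1000 × 9.81) = 66.74 m.
Total head at OW-6: h = z + ψ = 1110.84 + 66.74 = 1177.58 m.
Total head at OW-8: h = 1183.90 − 0.85 = 1183.05 m.
Head difference: h(OW-6) − h(OW-8) = 1177.58 − 1183.05 = -5.47 m.
Hydraulic gradient: i = |Δh| / L = 5.47 / 1763.9 = 0.00310.

i ≈ 0.00310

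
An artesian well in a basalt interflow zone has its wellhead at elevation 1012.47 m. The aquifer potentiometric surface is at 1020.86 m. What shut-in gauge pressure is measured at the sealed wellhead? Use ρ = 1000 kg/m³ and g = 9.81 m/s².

P ≈ 82.3 kPa

Head above the cap: Δh = 1020.86 − 1012.47 = 8.39 m.
P = ρgΔh = 1000 × 9.81 × 8.39 = 82306 Pa ≈ 82.3 kPa.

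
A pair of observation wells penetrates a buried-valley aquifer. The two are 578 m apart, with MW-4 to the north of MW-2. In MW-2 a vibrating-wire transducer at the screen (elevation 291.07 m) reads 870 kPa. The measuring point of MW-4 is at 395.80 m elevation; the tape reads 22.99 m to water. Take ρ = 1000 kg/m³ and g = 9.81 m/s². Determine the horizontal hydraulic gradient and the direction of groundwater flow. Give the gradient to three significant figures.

Pressure head at MW-2: ψ = P/(ρg) = 870×1000 / (1000 × 9.81) = 88.69 m.
Total head at MW-2: h = z + ψ = 291.07 + 88.69 = 379.76 m.
Total head at MW-4: h = 395.80 − 22.99 = 372.81 m.
Head difference: h(MW-2) − h(MW-4) = 379.76 − 372.81 = 6.95 m.
Hydraulic gradient: i = |Δh| / L = 6.95 / 578 = 0.0120.
Flow is from higher to lower head: from MW-2 toward MW-4, i.e. toward the north.

i ≈ 0.0120; groundwater flows toward the north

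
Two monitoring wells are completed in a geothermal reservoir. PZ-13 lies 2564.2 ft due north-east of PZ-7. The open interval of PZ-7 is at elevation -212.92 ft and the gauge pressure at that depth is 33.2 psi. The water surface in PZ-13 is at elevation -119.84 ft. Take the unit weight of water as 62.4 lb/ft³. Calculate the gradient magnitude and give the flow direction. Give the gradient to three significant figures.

i ≈ 0.00642; groundwater flows toward the south-west

Pressure head at PZ-7: ψ = 144·P/γ = 144 × 33.2 / 62.4 = 76.62 ft.
Total head at PZ-7: h = z + ψ = -212.92 + 76.62 = -136.30 ft.
Total head at PZ-13: h = -119.84 ft (water level in the piezometer is the total head).
Head difference: h(PZ-7) − h(PZ-13) = -136.30 − (-119.84) = -16.46 ft.
Hydraulic gradient: i = |Δh| / L = 16.46 / 2564.2 = 0.00642.
Flow is from higher to lower head: from PZ-13 toward PZ-7, i.e. toward the south-west.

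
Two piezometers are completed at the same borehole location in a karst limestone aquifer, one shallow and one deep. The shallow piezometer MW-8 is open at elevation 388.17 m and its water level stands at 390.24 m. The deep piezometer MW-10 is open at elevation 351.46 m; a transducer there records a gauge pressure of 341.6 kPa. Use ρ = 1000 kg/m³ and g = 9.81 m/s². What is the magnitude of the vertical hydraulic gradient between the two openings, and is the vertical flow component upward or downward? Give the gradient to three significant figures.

|i_v| ≈ 0.108; vertical flow is downward

Total head at MW-8: h = 390.24 m (water level in the standpipe).
Pressure head at MW-10: ψ = P/(ρg) = 341.6×1000 / (1000 × 9.81) = 34.82 m.
Total head at MW-10: h = z + ψ = 351.46 + 34.82 = 386.28 m.
Δh = h(MW-8) − h(MW-10) = 390.24 − 386.28 = 3.96 m.
Vertical separation Δz = 388.17 − 351.46 = 36.71 m.
|i_v| = |Δh| / Δz = 3.96 / 36.71 = 0.108.
Head is higher in the shallow piezometer, so vertical flow is downward (recharge condition).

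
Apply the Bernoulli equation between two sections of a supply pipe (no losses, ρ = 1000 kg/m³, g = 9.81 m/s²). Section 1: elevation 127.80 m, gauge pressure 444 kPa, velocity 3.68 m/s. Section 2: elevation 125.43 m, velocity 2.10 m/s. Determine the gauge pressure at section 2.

P₂ ≈ 472 kPa

Pressure head at 1: ψ₁ = P₁/(ρg) = 444×1000 / (1000 × 9.81) = 45.26 m.
Velocity heads: v₁²/2g = 3.68²/19.62 = 0.690 m; v₂²/2g = 2.10²/19.62 = 0.225 m.
Total head H = z₁ + ψ₁ + v₁²/2g = 127.80 + 45.26 + 0.690 = 173.75 m.
ψ₂ = H − z₂ − v₂²/2g = 173.75 − 125.43 − 0.225 = 48.09 m.
P₂ = ρgψ₂ = 1000 × 9.81 × 48.09 ≈ 472 kPa.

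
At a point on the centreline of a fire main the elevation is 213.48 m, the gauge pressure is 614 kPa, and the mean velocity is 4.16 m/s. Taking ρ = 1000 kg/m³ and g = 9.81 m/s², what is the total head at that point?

h ≈ 276.95 m

Pressure head ψ = P/(ρg) = 614×1000 / (1000 × 9.81) = 62.59 m.
Velocity head = v²/(2g) = 4.16² / (2 × 9.81) = 0.882 m.
h = z + ψ + v²/(2g) = 213.48 + 62.59 + 0.882 = 276.95 m.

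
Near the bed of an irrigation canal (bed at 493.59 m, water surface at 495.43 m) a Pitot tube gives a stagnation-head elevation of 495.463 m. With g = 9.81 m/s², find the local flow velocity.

v ≈ 0.805 m/s

Near the bed, under hydrostatic conditions, the piezometric head (z + ψ) equals the free-surface elevation, 495.43 m.
Velocity head = total − piezometric = 495.463 − 495.43 = 0.033 m.
v = √(2g·h_v) = √(2 × 9.81 × 0.033) = 0.805 m/s.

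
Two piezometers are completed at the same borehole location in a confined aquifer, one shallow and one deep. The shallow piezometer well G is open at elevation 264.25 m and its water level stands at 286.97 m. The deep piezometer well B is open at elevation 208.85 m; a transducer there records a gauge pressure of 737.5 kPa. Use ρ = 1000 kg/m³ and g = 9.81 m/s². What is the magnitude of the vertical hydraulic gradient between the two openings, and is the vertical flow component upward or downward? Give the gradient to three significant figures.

Total head at well G: h = 286.97 m (water level in the standpipe).
Pressure head at well B: ψ = P/(ρg) = 737.5×1000 / (1000 × 9.81) = 75.18 m.
Total head at well B: h = z + ψ = 208.85 + 75.18 = 284.03 m.
Δh = h(well G) − h(well B) = 286.97 − 284.03 = 2.94 m.
Vertical separation Δz = 264.25 − 208.85 = 55.40 m.
|i_v| = |Δh| / Δz = 2.94 / 55.40 = 0.0531.
Head is higher in the shallow piezometer, so vertical flow is downward (recharge condition).

|i_v| ≈ 0.0531; vertical flow is downward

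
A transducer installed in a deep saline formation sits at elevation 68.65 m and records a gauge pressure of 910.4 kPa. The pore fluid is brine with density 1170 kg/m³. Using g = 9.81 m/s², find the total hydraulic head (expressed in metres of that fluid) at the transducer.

h ≈ 147.97 m

ψ = P/(ρg) = 910.4×1000 / (1170 × 9.81) = 79.32 m.
h = z + ψ = 68.65 + 79.32 = 147.97 m.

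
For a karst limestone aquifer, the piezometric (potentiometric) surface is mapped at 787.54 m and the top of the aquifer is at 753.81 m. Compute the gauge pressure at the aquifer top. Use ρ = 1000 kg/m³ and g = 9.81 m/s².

Pressure head at the aquifer top: ψ = h − z = 787.54 − 753.81 = 33.73 m.
P = ρgψ = 1000 × 9.81 × 33.73 = 330891 Pa ≈ 331 kPa.

P ≈ 331 kPa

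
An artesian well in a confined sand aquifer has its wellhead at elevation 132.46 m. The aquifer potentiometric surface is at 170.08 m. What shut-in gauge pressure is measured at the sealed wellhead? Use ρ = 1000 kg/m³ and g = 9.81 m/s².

P ≈ 369 kPa

Head above the cap: Δh = 170.08 − 132.46 = 37.62 m.
P = ρgΔh = 1000 × 9.81 × 37.62 = 369052 Pa ≈ 369 kPa.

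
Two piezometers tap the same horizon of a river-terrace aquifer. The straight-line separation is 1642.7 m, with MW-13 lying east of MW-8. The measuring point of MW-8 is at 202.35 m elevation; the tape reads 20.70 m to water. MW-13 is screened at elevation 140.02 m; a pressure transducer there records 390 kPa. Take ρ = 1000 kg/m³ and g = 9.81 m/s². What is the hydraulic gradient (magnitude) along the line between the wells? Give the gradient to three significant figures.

i ≈ 0.00114

Total head at MW-8: h = 202.35 − 20.70 = 181.65 m.
Pressure head at MW-13: ψ = P/(ρg) = 390×1000 / (1000 × 9.81) = 39.76 m.
Total head at MW-13: h = z + ψ = 140.02 + 39.76 = 179.78 m.
Head difference: h(MW-8) − h(MW-13) = 181.65 − 179.78 = 1.87 m.
Hydraulic gradient: i = |Δh| / L = 1.87 / 1642.7 = 0.00114.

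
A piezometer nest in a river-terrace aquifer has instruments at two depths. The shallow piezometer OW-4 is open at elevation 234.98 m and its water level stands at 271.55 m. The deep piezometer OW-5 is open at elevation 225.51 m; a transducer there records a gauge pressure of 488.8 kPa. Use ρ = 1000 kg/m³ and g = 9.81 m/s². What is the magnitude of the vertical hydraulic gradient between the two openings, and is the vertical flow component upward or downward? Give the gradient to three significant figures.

|i_v| ≈ 0.400; vertical flow is upward

Total head at OW-4: h = 271.55 m (water level in the standpipe).
Pressure head at OW-5: ψ = P/(ρg) = 488.8×1000 / (1000 × 9.81) = 49.83 m.
Total head at OW-5: h = z + ψ = 225.51 + 49.83 = 275.34 m.
Δh = h(OW-4) − h(OW-5) = 271.55 − 275.34 = -3.79 m.
Vertical separation Δz = 234.98 − 225.51 = 9.47 m.
|i_v| = |Δh| / Δz = 3.79 / 9.47 = 0.400.
Head is higher in the deep piezometer, so vertical flow is upward (discharge condition).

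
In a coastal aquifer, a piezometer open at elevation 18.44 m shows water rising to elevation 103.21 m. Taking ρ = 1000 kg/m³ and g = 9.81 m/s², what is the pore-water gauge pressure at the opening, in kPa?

Pressure head ψ = h − z = 103.21 − 18.44 = 84.77 m.
P = ρgψ = 1000 × 9.81 × 84.77 = 831594 Pa ≈ 832 kPa.

P ≈ 832 kPa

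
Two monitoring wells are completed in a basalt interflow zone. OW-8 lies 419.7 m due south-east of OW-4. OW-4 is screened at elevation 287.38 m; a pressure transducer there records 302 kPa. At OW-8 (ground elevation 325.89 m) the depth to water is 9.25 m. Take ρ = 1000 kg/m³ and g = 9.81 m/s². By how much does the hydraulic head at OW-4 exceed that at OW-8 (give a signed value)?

Pressure head at OW-4: ψ = P/(ρg) = 302×1000 / (1000 × 9.81) = 30.78 m.
Total head at OW-4: h = z + ψ = 287.38 + 30.78 = 318.16 m.
Total head at OW-8: h = 325.89 − 9.25 = 316.64 m.
Head difference: h(OW-4) − h(OW-8) = 318.16 − 316.64 = 1.52 m.

Δh ≈ 1.52 m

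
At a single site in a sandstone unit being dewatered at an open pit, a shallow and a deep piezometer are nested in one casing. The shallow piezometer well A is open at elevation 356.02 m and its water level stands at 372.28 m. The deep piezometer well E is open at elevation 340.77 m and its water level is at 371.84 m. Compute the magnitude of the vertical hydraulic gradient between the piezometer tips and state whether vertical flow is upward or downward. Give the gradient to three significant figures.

|i_v| ≈ 0.0289; vertical flow is downward

Total head at well A: h = 372.28 m (water level in the standpipe).
Total head at well E: h = 371.84 m.
Δh = h(well A) − h(well E) = 372.28 − 371.84 = 0.44 m.
Vertical separation Δz = 356.02 − 340.77 = 15.25 m.
|i_v| = |Δh| / Δz = 0.44 / 15.25 = 0.0289.
Head is higher in the shallow piezometer, so vertical flow is downward (recharge condition).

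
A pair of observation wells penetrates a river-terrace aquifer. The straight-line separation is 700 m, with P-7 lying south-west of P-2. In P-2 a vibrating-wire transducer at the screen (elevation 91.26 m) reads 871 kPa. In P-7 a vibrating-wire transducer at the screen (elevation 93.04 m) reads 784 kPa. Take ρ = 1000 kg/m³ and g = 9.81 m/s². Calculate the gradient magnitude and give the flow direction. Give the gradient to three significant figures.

Pressure head at P-2: ψ = P/(ρg) = 871×1000 / (1000 × 9.81) = 88.79 m.
Total head at P-2: h = z + ψ = 91.26 + 88.79 = 180.05 m.
Pressure head at P-7: ψ = P/(ρg) = 784×1000 / (1000 × 9.81) = 79.92 m.
Total head at P-7: h = z + ψ = 93.04 + 79.92 = 172.96 m.
Head difference: h(P-2) − h(P-7) = 180.05 − 172.96 = 7.09 m.
Hydraulic gradient: i = |Δh| / L = 7.09 / 700 = 0.0101.
Flow is from higher to lower head: from P-2 toward P-7, i.e. toward the south-west.

i ≈ 0.0101; groundwater flows toward the south-west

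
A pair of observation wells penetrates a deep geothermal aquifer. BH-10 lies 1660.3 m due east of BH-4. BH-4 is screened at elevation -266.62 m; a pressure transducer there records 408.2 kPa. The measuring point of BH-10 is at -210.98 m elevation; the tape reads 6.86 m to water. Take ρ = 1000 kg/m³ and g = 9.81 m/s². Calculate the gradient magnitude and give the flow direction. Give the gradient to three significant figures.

Pressure head at BH-4: ψ = P/(ρg) = 408.2×1000 / (1000 × 9.81) = 41.61 m.
Total head at BH-4: h = z + ψ = -266.62 + 41.61 = -225.01 m.
Total head at BH-10: h = -210.98 − 6.86 = -217.84 m.
Head difference: h(BH-4) − h(BH-10) = -225.01 − (-217.84) = -7.17 m.
Hydraulic gradient: i = |Δh| / L = 7.17 / 1660.3 = 0.00432.
Flow is from higher to lower head: from BH-10 toward BH-4, i.e. toward the west.

i ≈ 0.00432; groundwater flows toward the west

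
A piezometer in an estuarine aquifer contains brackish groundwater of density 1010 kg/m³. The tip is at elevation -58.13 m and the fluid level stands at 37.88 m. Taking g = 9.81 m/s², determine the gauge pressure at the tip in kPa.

P ≈ 951 kPa

Pressure head ψ = h − z = 37.88 − (-58.13) = 96.01 m.
P = ρgψ = 1010 × 9.81 × 96.01 = 951277 Pa ≈ 951 kPa.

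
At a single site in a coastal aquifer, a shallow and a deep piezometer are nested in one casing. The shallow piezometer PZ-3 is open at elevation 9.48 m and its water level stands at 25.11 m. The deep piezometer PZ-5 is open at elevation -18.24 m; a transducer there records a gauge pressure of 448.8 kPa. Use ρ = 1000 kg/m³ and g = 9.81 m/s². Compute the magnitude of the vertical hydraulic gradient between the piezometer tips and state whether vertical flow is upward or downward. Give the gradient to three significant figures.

|i_v| ≈ 0.0866; vertical flow is upward

Total head at PZ-3: h = 25.11 m (water level in the standpipe).
Pressure head at PZ-5: ψ = P/(ρg) = 448.8×1000 / (1000 × 9.81) = 45.75 m.
Total head at PZ-5: h = z + ψ = -18.24 + 45.75 = 27.51 m.
Δh = h(PZ-3) − h(PZ-5) = 25.11 − 27.51 = -2.40 m.
Vertical separation Δz = 9.48 − (-18.24) = 27.72 m.
|i_v| = |Δh| / Δz = 2.40 / 27.72 = 0.0866.
Head is higher in the deep piezometer, so vertical flow is upward (discharge condition).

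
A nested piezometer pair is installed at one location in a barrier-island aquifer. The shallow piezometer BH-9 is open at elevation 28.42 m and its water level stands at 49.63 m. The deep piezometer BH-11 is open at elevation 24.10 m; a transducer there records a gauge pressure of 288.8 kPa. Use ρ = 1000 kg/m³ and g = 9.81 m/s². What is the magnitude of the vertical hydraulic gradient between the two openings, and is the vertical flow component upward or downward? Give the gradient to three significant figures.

Total head at BH-9: h = 49.63 m (water level in the standpipe).
Pressure head at BH-11: ψ = P/(ρg) = 288.8×1000 / (1000 × 9.81) = 29.44 m.
Total head at BH-11: h = z + ψ = 24.10 + 29.44 = 53.54 m.
Δh = h(BH-9) − h(BH-11) = 49.63 − 53.54 = -3.91 m.
Vertical separation Δz = 28.42 − 24.10 = 4.32 m.
|i_v| = |Δh| / Δz = 3.91 / 4.32 = 0.905.
Head is higher in the deep piezometer, so vertical flow is upward (discharge condition).

|i_v| ≈ 0.905; vertical flow is upward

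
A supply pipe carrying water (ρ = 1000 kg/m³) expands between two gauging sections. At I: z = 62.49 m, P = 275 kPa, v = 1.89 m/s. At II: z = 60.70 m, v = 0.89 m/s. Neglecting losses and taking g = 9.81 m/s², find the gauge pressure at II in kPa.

Pressure head at I: ψ₁ = P₁/(ρg) = 275×1000 / (1000 × 9.81) = 28.03 m.
Velocity heads: v₁²/2g = 1.89²/19.62 = 0.182 m; v₂²/2g = 0.89²/19.62 = 0.040 m.
Total head H = z₁ + ψ₁ + v₁²/2g = 62.49 + 28.03 + 0.182 = 90.70 m.
ψ₂ = H − z₂ − v₂²/2g = 90.70 − 60.70 − 0.040 = 29.96 m.
P₂ = ρgψ₂ = 1000 × 9.81 × 29.96 ≈ 294 kPa.

P₂ ≈ 294 kPa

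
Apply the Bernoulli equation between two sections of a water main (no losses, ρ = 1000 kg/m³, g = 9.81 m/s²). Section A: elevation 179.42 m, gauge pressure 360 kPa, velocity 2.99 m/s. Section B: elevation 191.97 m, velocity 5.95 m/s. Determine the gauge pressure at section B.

P₂ ≈ 224 kPa

Pressure head at A: ψ₁ = P₁/(ρg) = 360×1000 / (1000 × 9.81) = 36.70 m.
Velocity heads: v₁²/2g = 2.99²/19.62 = 0.456 m; v₂²/2g = 5.95²/19.62 = 1.804 m.
Total head H = z₁ + ψ₁ + v₁²/2g = 179.42 + 36.70 + 0.456 = 216.58 m.
ψ₂ = H − z₂ − v₂²/2g = 216.58 − 191.97 − 1.804 = 22.81 m.
P₂ = ρgψ₂ = 1000 × 9.81 × 22.81 ≈ 224 kPa.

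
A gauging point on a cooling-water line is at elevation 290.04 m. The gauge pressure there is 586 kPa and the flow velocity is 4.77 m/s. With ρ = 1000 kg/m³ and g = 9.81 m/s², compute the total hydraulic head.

h ≈ 350.93 m

Pressure head ψ = P/(ρg) = 586×1000 / (1000 × 9.81) = 59.73 m.
Velocity head = v²/(2g) = 4.77² / (2 × 9.81) = 1.160 m.
h = z + ψ + v²/(2g) = 290.04 + 59.73 + 1.160 = 350.93 m.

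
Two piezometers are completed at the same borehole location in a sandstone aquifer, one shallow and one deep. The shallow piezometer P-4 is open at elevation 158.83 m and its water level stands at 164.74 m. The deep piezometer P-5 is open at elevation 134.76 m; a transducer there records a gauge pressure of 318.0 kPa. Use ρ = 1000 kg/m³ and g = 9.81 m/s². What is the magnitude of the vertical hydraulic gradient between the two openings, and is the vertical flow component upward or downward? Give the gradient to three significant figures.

|i_v| ≈ 0.101; vertical flow is upward

Total head at P-4: h = 164.74 m (water level in the standpipe).
Pressure head at P-5: ψ = P/(ρg) = 318.0×1000 / (1000 × 9.81) = 32.42 m.
Total head at P-5: h = z + ψ = 134.76 + 32.42 = 167.18 m.
Δh = h(P-4) − h(P-5) = 164.74 − 167.18 = -2.44 m.
Vertical separation Δz = 158.83 − 134.76 = 24.07 m.
|i_v| = |Δh| / Δz = 2.44 / 24.07 = 0.101.
Head is higher in the deep piezometer, so vertical flow is upward (discharge condition).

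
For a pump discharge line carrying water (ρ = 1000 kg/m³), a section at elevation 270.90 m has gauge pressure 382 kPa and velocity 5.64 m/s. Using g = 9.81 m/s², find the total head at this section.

Pressure head ψ = P/(ρg) = 382×1000 / (1000 × 9.81) = 38.94 m.
Velocity head = v²/(2g) = 5.64² / (2 × 9.81) = 1.621 m.
h = z + ψ + v²/(2g) = 270.90 + 38.94 + 1.621 = 311.46 m.

h ≈ 311.46 m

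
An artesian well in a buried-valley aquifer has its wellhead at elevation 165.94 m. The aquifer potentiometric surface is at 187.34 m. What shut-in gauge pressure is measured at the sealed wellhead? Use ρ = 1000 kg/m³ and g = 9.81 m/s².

P ≈ 210 kPa

Head above the cap: Δh = 187.34 − 165.94 = 21.40 m.
P = ρgΔh = 1000 × 9.81 × 21.40 = 209934 Pa ≈ 210 kPa.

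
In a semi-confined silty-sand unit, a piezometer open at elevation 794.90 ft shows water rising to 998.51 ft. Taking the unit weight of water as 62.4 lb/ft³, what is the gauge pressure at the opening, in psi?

P ≈ 88.2 psi

Pressure head ψ = h − z = 998.51 − 794.90 = 203.61 ft.
P = γ·ψ / 144 = 62.4 × 203.61 / 144 = 88.2 psi.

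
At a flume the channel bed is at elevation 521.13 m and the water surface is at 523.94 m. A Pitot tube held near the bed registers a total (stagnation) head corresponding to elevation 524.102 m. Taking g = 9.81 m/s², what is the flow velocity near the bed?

Near the bed, under hydrostatic conditions, the piezometric head (z + ψ) equals the free-surface elevation, 523.94 m.
Velocity head = total − piezometric = 524.102 − 523.94 = 0.162 m.
v = √(2g·h_v) = √(2 × 9.81 × 0.162) = 1.78 m/s.

v ≈ 1.78 m/s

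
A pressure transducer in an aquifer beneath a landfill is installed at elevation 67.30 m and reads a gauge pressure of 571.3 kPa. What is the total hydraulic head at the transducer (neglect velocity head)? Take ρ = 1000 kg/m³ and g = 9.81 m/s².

h ≈ 125.54 m

ψ = P/(ρg) = 571.3×1000 / (1000 × 9.81) = 58.24 m.
h = z + ψ = 67.30 + 58.24 = 125.54 m.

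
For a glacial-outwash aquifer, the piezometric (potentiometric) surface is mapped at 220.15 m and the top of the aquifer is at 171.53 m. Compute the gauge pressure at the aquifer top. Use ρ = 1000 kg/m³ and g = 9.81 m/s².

Pressure head at the aquifer top: ψ = h − z = 220.15 − 171.53 = 48.62 m.
P = ρgψ = 1000 × 9.81 × 48.62 = 476962 Pa ≈ 477 kPa.

P ≈ 477 kPa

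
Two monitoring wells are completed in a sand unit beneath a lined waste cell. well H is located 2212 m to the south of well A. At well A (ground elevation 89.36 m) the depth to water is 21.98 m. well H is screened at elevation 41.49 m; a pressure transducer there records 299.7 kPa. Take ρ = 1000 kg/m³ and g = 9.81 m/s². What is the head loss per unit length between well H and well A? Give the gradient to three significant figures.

i ≈ 0.00211 m/m

Total head at well A: h = 89.36 − 21.98 = 67.38 m.
Pressure head at well H: ψ = P/(ρg) = 299.7×1000 / (1000 × 9.81) = 30.55 m.
Total head at well H: h = z + ψ = 41.49 + 30.55 = 72.04 m.
Head difference: h(well A) − h(well H) = 67.38 − 72.04 = -4.66 m.
Hydraulic gradient: i = |Δh| / L = 4.66 / 2212 = 0.00211.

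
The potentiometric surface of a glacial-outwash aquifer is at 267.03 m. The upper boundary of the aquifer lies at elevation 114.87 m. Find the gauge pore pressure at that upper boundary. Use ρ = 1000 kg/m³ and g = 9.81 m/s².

P ≈ 1490 kPa

Pressure head at the aquifer top: ψ = h − z = 267.03 − 114.87 = 152.16 m.
P = ρgψ = 1000 × 9.81 × 152.16 = 1492690 Pa ≈ 1490 kPa.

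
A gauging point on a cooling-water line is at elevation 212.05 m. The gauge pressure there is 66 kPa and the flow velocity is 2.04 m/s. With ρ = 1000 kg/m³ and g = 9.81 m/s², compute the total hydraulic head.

h ≈ 218.99 m

Pressure head ψ = P/(ρg) = 66×1000 / (1000 × 9.81) = 6.73 m.
Velocity head = v²/(2g) = 2.04² / (2 × 9.81) = 0.212 m.
h = z + ψ + v²/(2g) = 212.05 + 6.73 + 0.212 = 218.99 m.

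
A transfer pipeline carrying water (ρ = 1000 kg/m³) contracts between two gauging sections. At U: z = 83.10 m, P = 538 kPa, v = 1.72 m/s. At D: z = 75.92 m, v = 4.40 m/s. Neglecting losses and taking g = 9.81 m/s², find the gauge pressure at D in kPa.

P₂ ≈ 600 kPa

Pressure head at U: ψ₁ = P₁/(ρg) = 538×1000 / (1000 × 9.81) = 54.84 m.
Velocity heads: v₁²/2g = 1.72²/19.62 = 0.151 m; v₂²/2g = 4.40²/19.62 = 0.987 m.
Total head H = z₁ + ψ₁ + v₁²/2g = 83.10 + 54.84 + 0.151 = 138.09 m.
ψ₂ = H − z₂ − v₂²/2g = 138.09 − 75.92 − 0.987 = 61.18 m.
P₂ = ρgψ₂ = 1000 × 9.81 × 61.18 ≈ 600 kPa.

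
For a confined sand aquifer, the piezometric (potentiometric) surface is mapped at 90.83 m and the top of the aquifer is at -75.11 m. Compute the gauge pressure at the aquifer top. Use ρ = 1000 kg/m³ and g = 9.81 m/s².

Pressure head at the aquifer top: ψ = h − z = 90.83 − (-75.11) = 165.94 m.
P = ρgψ = 1000 × 9.81 × 165.94 = 1627871 Pa ≈ 1630 kPa.

P ≈ 1630 kPa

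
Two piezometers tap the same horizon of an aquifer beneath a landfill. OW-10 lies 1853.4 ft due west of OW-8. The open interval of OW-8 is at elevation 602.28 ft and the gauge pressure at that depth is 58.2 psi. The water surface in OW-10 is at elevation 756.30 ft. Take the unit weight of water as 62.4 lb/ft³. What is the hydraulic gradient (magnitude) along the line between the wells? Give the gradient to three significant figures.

i ≈ 0.0106

Pressure head at OW-8: ψ = 144·P/γ = 144 × 58.2 / 62.4 = 134.31 ft.
Total head at OW-8: h = z + ψ = 602.28 + 134.31 = 736.59 ft.
Total head at OW-10: h = 756.30 ft (water level in the piezometer is the total head).
Head difference: h(OW-8) − h(OW-10) = 736.59 − 756.30 = -19.71 ft.
Hydraulic gradient: i = |Δh| / L = 19.71 / 1853.4 = 0.0106.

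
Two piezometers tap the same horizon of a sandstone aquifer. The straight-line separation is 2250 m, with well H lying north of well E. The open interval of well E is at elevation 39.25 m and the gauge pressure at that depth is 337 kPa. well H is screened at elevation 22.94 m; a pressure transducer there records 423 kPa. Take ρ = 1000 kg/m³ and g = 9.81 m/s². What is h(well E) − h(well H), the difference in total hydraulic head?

Δh ≈ 7.54 m

Pressure head at well E: ψ = P/(ρg) = 337×1000 / (1000 × 9.81) = 34.35 m.
Total head at well E: h = z + ψ = 39.25 + 34.35 = 73.60 m.
Pressure head at well H: ψ = P/(ρg) = 423×1000 / (1000 × 9.81) = 43.12 m.
Total head at well H: h = z + ψ = 22.94 + 43.12 = 66.06 m.
Head difference: h(well E) − h(well H) = 73.60 − 66.06 = 7.54 m.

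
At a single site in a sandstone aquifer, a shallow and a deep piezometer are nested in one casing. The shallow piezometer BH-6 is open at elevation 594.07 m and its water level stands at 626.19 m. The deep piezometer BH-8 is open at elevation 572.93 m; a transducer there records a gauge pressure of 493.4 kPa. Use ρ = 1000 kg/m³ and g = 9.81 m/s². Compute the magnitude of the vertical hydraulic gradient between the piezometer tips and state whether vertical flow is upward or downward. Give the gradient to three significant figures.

Total head at BH-6: h = 626.19 m (water level in the standpipe).
Pressure head at BH-8: ψ = P/(ρg) = 493.4×1000 / (1000 × 9.81) = 50.30 m.
Total head at BH-8: h = z + ψ = 572.93 + 50.30 = 623.23 m.
Δh = h(BH-6) − h(BH-8) = 626.19 − 623.23 = 2.96 m.
Vertical separation Δz = 594.07 − 572.93 = 21.14 m.
|i_v| = |Δh| / Δz = 2.96 / 21.14 = 0.140.
Head is higher in the shallow piezometer, so vertical flow is downward (recharge condition).

|i_v| ≈ 0.140; vertical flow is downward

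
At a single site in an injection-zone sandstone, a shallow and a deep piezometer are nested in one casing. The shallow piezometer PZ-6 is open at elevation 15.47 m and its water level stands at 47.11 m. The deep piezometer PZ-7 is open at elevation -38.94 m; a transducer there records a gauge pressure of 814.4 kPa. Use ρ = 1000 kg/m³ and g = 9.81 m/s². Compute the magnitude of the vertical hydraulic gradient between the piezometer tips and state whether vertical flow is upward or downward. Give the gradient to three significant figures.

|i_v| ≈ 0.0557; vertical flow is downward

Total head at PZ-6: h = 47.11 m (water level in the standpipe).
Pressure head at PZ-7: ψ = P/(ρg) = 814.4×1000 / (1000 × 9.81) = 83.02 m.
Total head at PZ-7: h = z + ψ = -38.94 + 83.02 = 44.08 m.
Δh = h(PZ-6) − h(PZ-7) = 47.11 − 44.08 = 3.03 m.
Vertical separation Δz = 15.47 − (-38.94) = 54.41 m.
|i_v| = |Δh| / Δz = 3.03 / 54.41 = 0.0557.
Head is higher in the shallow piezometer, so vertical flow is downward (recharge condition).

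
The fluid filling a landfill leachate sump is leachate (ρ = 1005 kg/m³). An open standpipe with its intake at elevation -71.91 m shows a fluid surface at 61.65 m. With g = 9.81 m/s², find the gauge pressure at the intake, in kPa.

P ≈ 1320 kPa

Pressure head ψ = h − z = 61.65 − (-71.91) = 133.56 m.
P = ρgψ = 1005 × 9.81 × 133.56 = 1316775 Pa ≈ 1320 kPa.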